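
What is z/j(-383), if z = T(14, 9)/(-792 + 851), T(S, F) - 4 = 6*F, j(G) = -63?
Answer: -58/3717 ≈ -0.015604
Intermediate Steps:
T(S, F) = 4 + 6*F
z = 58/59 (z = (4 + 6*9)/(-792 + 851) = (4 + 54)/59 = 58*(1/59) = 58/59 ≈ 0.98305)
z/j(-383) = (58/59)/(-63) = (58/59)*(-1/63) = -58/3717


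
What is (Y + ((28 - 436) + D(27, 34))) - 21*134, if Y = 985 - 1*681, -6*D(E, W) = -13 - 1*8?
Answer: -5829/2 ≈ -2914.5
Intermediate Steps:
D(E, W) = 7/2 (D(E, W) = -(-13 - 1*8)/6 = -(-13 - 8)/6 = -1/6*(-21) = 7/2)
Y = 304 (Y = 985 - 681 = 304)
(Y + ((28 - 436) + D(27, 34))) - 21*134 = (304 + ((28 - 436) + 7/2)) - 21*134 = (304 + (-408 + 7/2)) - 2814 = (304 - 809/2) - 2814 = -201/2 - 2814 = -5829/2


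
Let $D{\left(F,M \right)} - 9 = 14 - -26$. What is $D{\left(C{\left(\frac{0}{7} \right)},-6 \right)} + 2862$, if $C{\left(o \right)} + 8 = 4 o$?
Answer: $2911$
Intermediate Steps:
$C{\left(o \right)} = -8 + 4 o$
$D{\left(F,M \right)} = 49$ ($D{\left(F,M \right)} = 9 + \left(14 - -26\right) = 9 + \left(14 + 26\right) = 9 + 40 = 49$)
$D{\left(C{\left(\frac{0}{7} \right)},-6 \right)} + 2862 = 49 + 2862 = 2911$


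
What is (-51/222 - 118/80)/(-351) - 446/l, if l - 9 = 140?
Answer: -77104051/25800840 ≈ -2.9884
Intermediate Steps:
l = 149 (l = 9 + 140 = 149)
(-51/222 - 118/80)/(-351) - 446/l = (-51/222 - 118/80)/(-351) - 446/149 = (-51*1/222 - 118*1/80)*(-1/351) - 446*1/149 = (-17/74 - 59/40)*(-1/351) - 446/149 = -2523/1480*(-1/351) - 446/149 = 841/173160 - 446/149 = -77104051/25800840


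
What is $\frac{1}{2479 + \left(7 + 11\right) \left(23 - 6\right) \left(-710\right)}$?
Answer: $- \frac{1}{214781} \approx -4.6559 \cdot 10^{-6}$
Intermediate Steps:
$\frac{1}{2479 + \left(7 + 11\right) \left(23 - 6\right) \left(-710\right)} = \frac{1}{2479 + 18 \cdot 17 \left(-710\right)} = \frac{1}{2479 + 306 \left(-710\right)} = \frac{1}{2479 - 217260} = \frac{1}{-214781} = - \frac{1}{214781}$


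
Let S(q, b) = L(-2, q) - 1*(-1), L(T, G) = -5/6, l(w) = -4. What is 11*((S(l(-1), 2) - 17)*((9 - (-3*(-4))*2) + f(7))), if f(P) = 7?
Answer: 4444/3 ≈ 1481.3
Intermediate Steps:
L(T, G) = -⅚ (L(T, G) = -5*⅙ = -⅚)
S(q, b) = ⅙ (S(q, b) = -⅚ - 1*(-1) = -⅚ + 1 = ⅙)
11*((S(l(-1), 2) - 17)*((9 - (-3*(-4))*2) + f(7))) = 11*((⅙ - 17)*((9 - (-3*(-4))*2) + 7)) = 11*(-101*((9 - 12*2) + 7)/6) = 11*(-101*((9 - 1*24) + 7)/6) = 11*(-101*((9 - 24) + 7)/6) = 11*(-101*(-15 + 7)/6) = 11*(-101/6*(-8)) = 11*(404/3) = 4444/3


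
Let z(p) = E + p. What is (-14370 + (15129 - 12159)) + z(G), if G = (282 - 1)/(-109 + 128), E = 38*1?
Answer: -215597/19 ≈ -11347.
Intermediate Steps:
E = 38
G = 281/19 ≈ 14.789
z(p) = 38 + p
(-14370 + (15129 - 12159)) + z(G) = (-14370 + (15129 - 12159)) + (38 + 281/19) = (-14370 + 2970) + 1003/19 = -11400 + 1003/19 = -215597/19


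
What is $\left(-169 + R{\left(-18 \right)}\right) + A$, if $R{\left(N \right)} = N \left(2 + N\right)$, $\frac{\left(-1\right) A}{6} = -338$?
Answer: $2147$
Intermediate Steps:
$A = 2028$ ($A = \left(-6\right) \left(-338\right) = 2028$)
$\left(-169 + R{\left(-18 \right)}\right) + A = \left(-169 - 18 \left(2 - 18\right)\right) + 2028 = \left(-169 - -288\right) + 2028 = \left(-169 + 288\right) + 2028 = 119 + 2028 = 2147$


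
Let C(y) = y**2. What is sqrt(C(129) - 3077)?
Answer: 2*sqrt(3391) ≈ 116.46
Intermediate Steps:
sqrt(C(129) - 3077) = sqrt(129**2 - 3077) = sqrt(16641 - 3077) = sqrt(13564) = 2*sqrt(3391)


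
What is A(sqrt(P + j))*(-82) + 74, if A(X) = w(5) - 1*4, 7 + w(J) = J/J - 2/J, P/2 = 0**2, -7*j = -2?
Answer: 4634/5 ≈ 926.80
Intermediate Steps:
j = 2/7 (j = -1/7*(-2) = 2/7 ≈ 0.28571)
P = 0 (P = 2*0**2 = 2*0 = 0)
w(J) = -6 - 2/J (w(J) = -7 + (J/J - 2/J) = -7 + (1 - 2/J) = -6 - 2/J)
A(X) = -52/5 (A(X) = (-6 - 2/5) - 1*4 = (-6 - 2*1/5) - 4 = (-6 - 2/5) - 4 = -32/5 - 4 = -52/5)
A(sqrt(P + j))*(-82) + 74 = -52/5*(-82) + 74 = 4264/5 + 74 = 4634/5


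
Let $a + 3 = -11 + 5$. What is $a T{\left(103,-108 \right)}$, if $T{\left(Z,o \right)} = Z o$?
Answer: $100116$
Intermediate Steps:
$a = -9$ ($a = -3 + \left(-11 + 5\right) = -3 - 6 = -9$)
$a T{\left(103,-108 \right)} = - 9 \cdot 103 \left(-108\right) = \left(-9\right) \left(-11124\right) = 100116$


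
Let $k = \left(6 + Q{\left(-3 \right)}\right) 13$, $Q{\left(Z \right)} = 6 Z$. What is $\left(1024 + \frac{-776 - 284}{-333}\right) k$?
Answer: $- \frac{17786704}{111} \approx -1.6024 \cdot 10^{5}$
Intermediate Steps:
$k = -156$ ($k = \left(6 + 6 \left(-3\right)\right) 13 = \left(6 - 18\right) 13 = \left(-12\right) 13 = -156$)
$\left(1024 + \frac{-776 - 284}{-333}\right) k = \left(1024 + \frac{-776 - 284}{-333}\right) \left(-156\right) = \left(1024 - - \frac{1060}{333}\right) \left(-156\right) = \left(1024 + \frac{1060}{333}\right) \left(-156\right) = \frac{342052}{333} \left(-156\right) = - \frac{17786704}{111}$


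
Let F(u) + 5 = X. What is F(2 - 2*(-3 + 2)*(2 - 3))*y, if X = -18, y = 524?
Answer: -12052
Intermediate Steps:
F(u) = -23 (F(u) = -5 - 18 = -23)
F(2 - 2*(-3 + 2)*(2 - 3))*y = -23*524 = -12052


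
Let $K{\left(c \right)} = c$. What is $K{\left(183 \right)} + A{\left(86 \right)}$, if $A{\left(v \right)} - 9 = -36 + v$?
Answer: $242$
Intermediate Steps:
$A{\left(v \right)} = -27 + v$ ($A{\left(v \right)} = 9 + \left(-36 + v\right) = -27 + v$)
$K{\left(183 \right)} + A{\left(86 \right)} = 183 + \left(-27 + 86\right) = 183 + 59 = 242$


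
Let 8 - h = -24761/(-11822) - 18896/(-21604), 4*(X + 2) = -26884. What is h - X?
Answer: 429588955393/63850622 ≈ 6728.0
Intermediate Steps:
X = -6723 (X = -2 + (1/4)*(-26884) = -2 - 6721 = -6723)
h = 321223687/63850622 (h = 8 - (-24761/(-11822) - 18896/(-21604)) = 8 - (-24761*(-1/11822) - 18896*(-1/21604)) = 8 - (24761/11822 + 4724/5401) = 8 - 1*189581289/63850622 = 8 - 189581289/63850622 = 321223687/63850622 ≈ 5.0309)
h - X = 321223687/63850622 - 1*(-6723) = 321223687/63850622 + 6723 = 429588955393/63850622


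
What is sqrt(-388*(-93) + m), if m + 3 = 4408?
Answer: sqrt(40489) ≈ 201.22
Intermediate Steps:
m = 4405 (m = -3 + 4408 = 4405)
sqrt(-388*(-93) + m) = sqrt(-388*(-93) + 4405) = sqrt(36084 + 4405) = sqrt(40489)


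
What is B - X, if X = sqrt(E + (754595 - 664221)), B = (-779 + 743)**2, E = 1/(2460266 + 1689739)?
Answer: 1296 - sqrt(2942287269427995)/180435 ≈ 995.38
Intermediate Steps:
E = 1/4150005 ≈ 2.4096e-7
B = 1296 (B = (-36)**2 = 1296)
X = sqrt(2942287269427995)/180435 (X = sqrt(1/4150005 + (754595 - 664221)) = sqrt(1/4150005 + 90374) = sqrt(375052551871/4150005) = sqrt(2942287269427995)/180435 ≈ 300.62)
B - X = 1296 - sqrt(2942287269427995)/180435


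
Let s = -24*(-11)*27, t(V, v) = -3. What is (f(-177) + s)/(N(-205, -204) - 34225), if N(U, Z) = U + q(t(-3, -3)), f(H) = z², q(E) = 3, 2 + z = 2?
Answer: -7128/34427 ≈ -0.20705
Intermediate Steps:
z = 0 (z = -2 + 2 = 0)
f(H) = 0 (f(H) = 0² = 0)
N(U, Z) = 3 + U (N(U, Z) = U + 3 = 3 + U)
s = 7128 (s = 264*27 = 7128)
(f(-177) + s)/(N(-205, -204) - 34225) = (0 + 7128)/((3 - 205) - 34225) = 7128/(-202 - 34225) = 7128/(-34427) = 7128*(-1/34427) = -7128/34427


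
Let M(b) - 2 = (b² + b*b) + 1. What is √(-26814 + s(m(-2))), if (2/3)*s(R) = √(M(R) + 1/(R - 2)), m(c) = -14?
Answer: √(-429024 + 6*√6319)/4 ≈ 163.66*I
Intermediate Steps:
M(b) = 3 + 2*b² (M(b) = 2 + ((b² + b*b) + 1) = 2 + ((b² + b²) + 1) = 2 + (2*b² + 1) = 2 + (1 + 2*b²) = 3 + 2*b²)
s(R) = 3*√(3 + 1/(-2 + R) + 2*R²)/2 (s(R) = 3*√((3 + 2*R²) + 1/(R - 2))/2 = 3*√((3 + 2*R²) + 1/(-2 + R))/2 = 3*√(3 + 1/(-2 + R) + 2*R²)/2)
√(-26814 + s(m(-2))) = √(-26814 + 3*√((1 + (-2 - 14)*(3 + 2*(-14)²))/(-2 - 14))/2) = √(-26814 + 3*√((1 - 16*(3 + 2*196))/(-16))/2) = √(-26814 + 3*√(-(1 - 16*(3 + 392))/16)/2) = √(-26814 + 3*√(-(1 - 16*395)/16)/2) = √(-26814 + 3*√(-(1 - 6320)/16)/2) = √(-26814 + 3*√(-1/16*(-6319))/2) = √(-26814 + 3*√(6319/16)/2) = √(-26814 + 3*(√6319/4)/2) = √(-26814 + 3*√6319/8)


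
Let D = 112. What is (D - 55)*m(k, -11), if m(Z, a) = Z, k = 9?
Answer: 513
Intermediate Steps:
(D - 55)*m(k, -11) = (112 - 55)*9 = 57*9 = 513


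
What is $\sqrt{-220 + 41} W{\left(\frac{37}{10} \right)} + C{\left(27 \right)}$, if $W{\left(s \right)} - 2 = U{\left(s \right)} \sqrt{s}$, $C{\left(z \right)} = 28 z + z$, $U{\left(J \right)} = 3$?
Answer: $783 + \frac{i \sqrt{179} \left(20 + 3 \sqrt{370}\right)}{10} \approx 783.0 + 103.96 i$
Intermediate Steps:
$C{\left(z \right)} = 29 z$
$W{\left(s \right)} = 2 + 3 \sqrt{s}$
$\sqrt{-220 + 41} W{\left(\frac{37}{10} \right)} + C{\left(27 \right)} = \sqrt{-220 + 41} \left(2 + 3 \sqrt{\frac{37}{10}}\right) + 29 \cdot 27 = \sqrt{-179} \left(2 + 3 \sqrt{37 \cdot \frac{1}{10}}\right) + 783 = i \sqrt{179} \left(2 + 3 \sqrt{\frac{37}{10}}\right) + 783 = i \sqrt{179} \left(2 + 3 \frac{\sqrt{370}}{10}\right) + 783 = i \sqrt{179} \left(2 + \frac{3 \sqrt{370}}{10}\right) + 783 = 783 + i \sqrt{179} \left(2 + \frac{3 \sqrt{370}}{10}\right)$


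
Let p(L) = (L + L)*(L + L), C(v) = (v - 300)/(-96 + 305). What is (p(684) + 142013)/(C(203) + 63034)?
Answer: 420808333/13174009 ≈ 31.942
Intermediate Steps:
C(v) = -300/209 + v/209 (C(v) = (-300 + v)/209 = (-300 + v)*(1/209) = -300/209 + v/209)
p(L) = 4*L² (p(L) = (2*L)*(2*L) = 4*L²)
(p(684) + 142013)/(C(203) + 63034) = (4*684² + 142013)/((-300/209 + (1/209)*203) + 63034) = (4*467856 + 142013)/((-300/209 + 203/209) + 63034) = (1871424 + 142013)/(-97/209 + 63034) = 2013437/(13174009/209) = 2013437*(209/13174009) = 420808333/13174009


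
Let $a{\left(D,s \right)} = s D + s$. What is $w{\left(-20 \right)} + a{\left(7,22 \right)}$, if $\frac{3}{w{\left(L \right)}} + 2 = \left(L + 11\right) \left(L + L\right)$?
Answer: $\frac{63011}{358} \approx 176.01$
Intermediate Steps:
$w{\left(L \right)} = \frac{3}{-2 + 2 L \left(11 + L\right)}$ ($w{\left(L \right)} = \frac{3}{-2 + \left(L + 11\right) \left(L + L\right)} = \frac{3}{-2 + \left(11 + L\right) 2 L} = \frac{3}{-2 + 2 L \left(11 + L\right)}$)
$a{\left(D,s \right)} = s + D s$ ($a{\left(D,s \right)} = D s + s = s + D s$)
$w{\left(-20 \right)} + a{\left(7,22 \right)} = \frac{3}{2 \left(-1 + \left(-20\right)^{2} + 11 \left(-20\right)\right)} + 22 \left(1 + 7\right) = \frac{3}{2 \left(-1 + 400 - 220\right)} + 22 \cdot 8 = \frac{3}{2 \cdot 179} + 176 = \frac{3}{2} \cdot \frac{1}{179} + 176 = \frac{3}{358} + 176 = \frac{63011}{358}$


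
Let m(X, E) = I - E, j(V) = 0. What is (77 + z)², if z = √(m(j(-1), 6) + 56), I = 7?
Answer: (77 + √57)² ≈ 7148.7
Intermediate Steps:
m(X, E) = 7 - E
z = √57 (z = √((7 - 1*6) + 56) = √((7 - 6) + 56) = √(1 + 56) = √57 ≈ 7.5498)
(77 + z)² = (77 + √57)²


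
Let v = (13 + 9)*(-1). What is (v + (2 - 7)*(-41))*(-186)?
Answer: -34038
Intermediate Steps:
v = -22 (v = 22*(-1) = -22)
(v + (2 - 7)*(-41))*(-186) = (-22 + (2 - 7)*(-41))*(-186) = (-22 - 5*(-41))*(-186) = (-22 + 205)*(-186) = 183*(-186) = -34038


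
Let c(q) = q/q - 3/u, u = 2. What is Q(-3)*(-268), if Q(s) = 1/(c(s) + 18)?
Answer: -536/35 ≈ -15.314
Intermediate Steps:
c(q) = -½ (c(q) = q/q - 3/2 = 1 - 3*½ = 1 - 3/2 = -½)
Q(s) = 2/35 (Q(s) = 1/(-½ + 18) = 1/(35/2) = 2/35)
Q(-3)*(-268) = (2/35)*(-268) = -536/35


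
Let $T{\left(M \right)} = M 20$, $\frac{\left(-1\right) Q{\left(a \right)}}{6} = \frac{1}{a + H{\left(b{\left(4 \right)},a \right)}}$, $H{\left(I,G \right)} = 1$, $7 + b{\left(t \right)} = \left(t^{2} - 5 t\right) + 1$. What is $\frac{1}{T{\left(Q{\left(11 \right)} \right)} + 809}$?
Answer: $\frac{1}{799} \approx 0.0012516$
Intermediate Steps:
$b{\left(t \right)} = -6 + t^{2} - 5 t$ ($b{\left(t \right)} = -7 + \left(\left(t^{2} - 5 t\right) + 1\right) = -7 + \left(1 + t^{2} - 5 t\right) = -6 + t^{2} - 5 t$)
$Q{\left(a \right)} = - \frac{6}{1 + a}$ ($Q{\left(a \right)} = - \frac{6}{a + 1} = - \frac{6}{1 + a}$)
$T{\left(M \right)} = 20 M$
$\frac{1}{T{\left(Q{\left(11 \right)} \right)} + 809} = \frac{1}{20 \left(- \frac{6}{1 + 11}\right) + 809} = \frac{1}{20 \left(- \frac{6}{12}\right) + 809} = \frac{1}{20 \left(\left(-6\right) \frac{1}{12}\right) + 809} = \frac{1}{20 \left(- \frac{1}{2}\right) + 809} = \frac{1}{-10 + 809} = \frac{1}{799}$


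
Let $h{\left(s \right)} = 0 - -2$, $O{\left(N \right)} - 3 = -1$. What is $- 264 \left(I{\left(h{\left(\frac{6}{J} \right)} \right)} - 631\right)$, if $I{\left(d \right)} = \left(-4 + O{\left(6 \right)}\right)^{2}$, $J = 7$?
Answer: $165528$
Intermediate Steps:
$O{\left(N \right)} = 2$ ($O{\left(N \right)} = 3 - 1 = 2$)
$h{\left(s \right)} = 2$ ($h{\left(s \right)} = 0 + 2 = 2$)
$I{\left(d \right)} = 4$ ($I{\left(d \right)} = \left(-4 + 2\right)^{2} = \left(-2\right)^{2} = 4$)
$- 264 \left(I{\left(h{\left(\frac{6}{J} \right)} \right)} - 631\right) = - 264 \left(4 - 631\right) = \left(-264\right) \left(-627\right) = 165528$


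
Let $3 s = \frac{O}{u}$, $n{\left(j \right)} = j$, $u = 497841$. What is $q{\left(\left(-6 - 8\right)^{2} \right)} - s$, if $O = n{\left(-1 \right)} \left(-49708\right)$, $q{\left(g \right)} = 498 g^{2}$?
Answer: $\frac{28572839375156}{1493523} \approx 1.9131 \cdot 10^{7}$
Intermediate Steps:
$O = 49708$ ($O = \left(-1\right) \left(-49708\right) = 49708$)
$s = \frac{49708}{1493523}$ ($s = \frac{49708 \cdot \frac{1}{497841}}{3} = \frac{1}{3} \cdot \frac{49708}{497841} = \frac{49708}{1493523} \approx 0.033282$)
$q{\left(\left(-6 - 8\right)^{2} \right)} - s = 498 \left(\left(-6 - 8\right)^{2}\right)^{2} - \frac{49708}{1493523} = 498 \left(\left(-14\right)^{2}\right)^{2} - \frac{49708}{1493523} = 498 \cdot 196^{2} - \frac{49708}{1493523} = 498 \cdot 38416 - \frac{49708}{1493523} = 19131168 - \frac{49708}{1493523} = \frac{28572839375156}{1493523}$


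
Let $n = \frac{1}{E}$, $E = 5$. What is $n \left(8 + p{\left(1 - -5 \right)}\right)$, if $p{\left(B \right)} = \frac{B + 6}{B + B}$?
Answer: $\frac{9}{5} \approx 1.8$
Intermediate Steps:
$p{\left(B \right)} = \frac{6 + B}{2 B}$
$n = \frac{1}{5} \approx 0.2$
$n \left(8 + p{\left(1 - -5 \right)}\right) = \frac{8 + \frac{6 + \left(1 - -5\right)}{2 \left(1 - -5\right)}}{5} = \frac{8 + \frac{6 + \left(1 + 5\right)}{2 \left(1 + 5\right)}}{5} = \frac{8 + \frac{6 + 6}{2 \cdot 6}}{5} = \frac{8 + \frac{1}{2} \cdot \frac{1}{6} \cdot 12}{5} = \frac{8 + 1}{5} = \frac{1}{5} \cdot 9 = \frac{9}{5}$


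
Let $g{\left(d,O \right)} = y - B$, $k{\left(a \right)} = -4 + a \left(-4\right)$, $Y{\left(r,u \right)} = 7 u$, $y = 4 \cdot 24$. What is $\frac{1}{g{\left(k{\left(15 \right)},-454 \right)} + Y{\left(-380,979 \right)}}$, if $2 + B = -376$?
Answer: $\frac{1}{7327} \approx 0.00013648$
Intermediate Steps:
$B = -378$ ($B = -2 - 376 = -378$)
$y = 96$
$k{\left(a \right)} = -4 - 4 a$
$g{\left(d,O \right)} = 474$ ($g{\left(d,O \right)} = 96 - -378 = 96 + 378 = 474$)
$\frac{1}{g{\left(k{\left(15 \right)},-454 \right)} + Y{\left(-380,979 \right)}} = \frac{1}{474 + 7 \cdot 979} = \frac{1}{474 + 6853} = \frac{1}{7327}$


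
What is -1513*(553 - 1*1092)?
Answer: 815507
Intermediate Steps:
-1513*(553 - 1*1092) = -1513*(553 - 1092) = -1513*(-539) = 815507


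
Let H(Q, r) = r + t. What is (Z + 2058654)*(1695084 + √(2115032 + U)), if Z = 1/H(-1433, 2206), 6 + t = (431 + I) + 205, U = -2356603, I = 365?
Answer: 3723394085115740/1067 + 6589751455*I*√241571/3201 ≈ 3.4896e+12 + 1.0118e+9*I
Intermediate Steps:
t = 995 (t = -6 + ((431 + 365) + 205) = -6 + (796 + 205) = -6 + 1001 = 995)
H(Q, r) = 995 + r (H(Q, r) = r + 995 = 995 + r)
Z = 1/3201 (Z = 1/(995 + 2206) = 1/3201 ≈ 0.00031240)
(Z + 2058654)*(1695084 + √(2115032 + U)) = (1/3201 + 2058654)*(1695084 + √(2115032 - 2356603)) = 6589751455*(1695084 + √(-241571))/3201 = 6589751455*(1695084 + I*√241571)/3201 = 3723394085115740/1067 + 6589751455*I*√241571/3201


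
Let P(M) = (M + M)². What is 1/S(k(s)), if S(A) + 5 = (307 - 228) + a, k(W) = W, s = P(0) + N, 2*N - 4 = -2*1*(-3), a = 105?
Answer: 1/179 ≈ 0.0055866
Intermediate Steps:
P(M) = 4*M² (P(M) = (2*M)² = 4*M²)
N = 5 (N = 2 + (-2*1*(-3))/2 = 2 + (-2*(-3))/2 = 2 + (½)*6 = 2 + 3 = 5)
s = 5 (s = 4*0² + 5 = 4*0 + 5 = 0 + 5 = 5)
S(A) = 179 (S(A) = -5 + ((307 - 228) + 105) = -5 + (79 + 105) = -5 + 184 = 179)
1/S(k(s)) = 1/179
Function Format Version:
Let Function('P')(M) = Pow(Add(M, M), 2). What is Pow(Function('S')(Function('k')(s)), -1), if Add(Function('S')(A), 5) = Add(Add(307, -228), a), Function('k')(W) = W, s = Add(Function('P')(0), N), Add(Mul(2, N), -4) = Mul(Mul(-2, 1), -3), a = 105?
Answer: Rational(1, 179) ≈ 0.0055866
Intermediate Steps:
Function('P')(M) = Mul(4, Pow(M, 2)) (Function('P')(M) = Pow(Mul(2, M), 2) = Mul(4, Pow(M, 2)))
N = 5 (N = Add(2, Mul(Rational(1, 2), Mul(Mul(-2, 1), -3))) = Add(2, Mul(Rational(1, 2), Mul(-2, -3))) = Add(2, Mul(Rational(1, 2), 6)) = Add(2, 3) = 5)
s = 5 (s = Add(Mul(4, Pow(0, 2)), 5) = Add(Mul(4, 0), 5) = Add(0, 5) = 5)
Function('S')(A) = 179 (Function('S')(A) = Add(-5, Add(Add(307, -228), 105)) = Add(-5, Add(79, 105)) = Add(-5, 184) = 179)
Pow(Function('S')(Function('k')(s)), -1) = Pow(179, -1) = Rational(1, 179)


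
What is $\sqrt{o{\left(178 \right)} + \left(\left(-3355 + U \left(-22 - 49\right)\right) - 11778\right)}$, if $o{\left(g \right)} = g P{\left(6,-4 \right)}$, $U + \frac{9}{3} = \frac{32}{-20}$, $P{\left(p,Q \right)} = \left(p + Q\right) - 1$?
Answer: $\frac{i \sqrt{365710}}{5} \approx 120.95 i$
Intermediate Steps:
$P{\left(p,Q \right)} = -1 + Q + p$ ($P{\left(p,Q \right)} = \left(Q + p\right) - 1 = -1 + Q + p$)
$U = - \frac{23}{5}$ ($U = -3 + \frac{32}{-20} = -3 + 32 \left(- \frac{1}{20}\right) = -3 - \frac{8}{5} = - \frac{23}{5} \approx -4.6$)
$o{\left(g \right)} = g$ ($o{\left(g \right)} = g \left(-1 - 4 + 6\right) = g 1 = g$)
$\sqrt{o{\left(178 \right)} + \left(\left(-3355 + U \left(-22 - 49\right)\right) - 11778\right)} = \sqrt{178 - \left(15133 + \frac{23 \left(-22 - 49\right)}{5}\right)} = \sqrt{178 - \frac{74032}{5}} = \sqrt{- \frac{73142}{5}} = \frac{i \sqrt{365710}}{5}$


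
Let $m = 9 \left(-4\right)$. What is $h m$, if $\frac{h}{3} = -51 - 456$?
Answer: $54756$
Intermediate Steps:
$m = -36$
$h = -1521$ ($h = 3 \left(-51 - 456\right) = 3 \left(-507\right) = -1521$)
$h m = \left(-1521\right) \left(-36\right) = 54756$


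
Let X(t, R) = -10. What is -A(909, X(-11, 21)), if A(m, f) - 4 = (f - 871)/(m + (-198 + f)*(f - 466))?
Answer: -398787/99917 ≈ -3.9912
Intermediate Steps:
A(m, f) = 4 + (-871 + f)/(m + (-466 + f)*(-198 + f)) (A(m, f) = 4 + (f - 871)/(m + (-198 + f)*(f - 466)) = 4 + (-871 + f)/(m + (-198 + f)*(-466 + f)) = 4 + (-871 + f)/(m + (-466 + f)*(-198 + f)))
-A(909, X(-11, 21)) = -(368201 - 2655*(-10) + 4*909 + 4*(-10)²)/(92268 + 909 + (-10)² - 664*(-10)) = -(368201 + 26550 + 3636 + 4*100)/(92268 + 909 + 100 + 6640) = -(368201 + 26550 + 3636 + 400)/99917 = -398787/99917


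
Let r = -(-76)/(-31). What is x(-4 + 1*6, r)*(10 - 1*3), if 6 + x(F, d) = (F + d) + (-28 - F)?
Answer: -7910/31 ≈ -255.16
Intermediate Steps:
r = -76/31 (r = -(-76)*(-1)/31 = -4*19/31 = -76/31 ≈ -2.4516)
x(F, d) = -34 + d (x(F, d) = -6 + ((F + d) + (-28 - F)) = -6 + (-28 + d) = -34 + d)
x(-4 + 1*6, r)*(10 - 1*3) = (-34 - 76/31)*(10 - 1*3) = -1130*(10 - 3)/31 = -1130/31*7 = -7910/31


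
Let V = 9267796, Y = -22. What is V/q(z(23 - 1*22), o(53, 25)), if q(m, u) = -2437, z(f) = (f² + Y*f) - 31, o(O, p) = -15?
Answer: -9267796/2437 ≈ -3803.0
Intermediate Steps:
z(f) = -31 + f² - 22*f (z(f) = (f² - 22*f) - 31 = -31 + f² - 22*f)
V/q(z(23 - 1*22), o(53, 25)) = 9267796/(-2437) = 9267796*(-1/2437) = -9267796/2437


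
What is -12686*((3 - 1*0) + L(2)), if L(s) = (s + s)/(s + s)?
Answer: -50744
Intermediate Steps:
L(s) = 1 (L(s) = (2*s)/((2*s)) = (2*s)*(1/(2*s)) = 1)
-12686*((3 - 1*0) + L(2)) = -12686*((3 - 1*0) + 1) = -12686*((3 + 0) + 1) = -12686*(3 + 1) = -12686*4 = -50744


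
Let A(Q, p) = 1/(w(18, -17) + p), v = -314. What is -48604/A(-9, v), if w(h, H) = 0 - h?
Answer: 16136528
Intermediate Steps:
w(h, H) = -h
A(Q, p) = 1/(-18 + p) (A(Q, p) = 1/(-1*18 + p) = 1/(-18 + p))
-48604/A(-9, v) = -48604/(1/(-18 - 314)) = -48604/(1/(-332)) = -48604/(-1/332) = -48604*(-332) = 16136528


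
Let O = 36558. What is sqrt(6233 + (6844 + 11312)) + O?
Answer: 36558 + 29*sqrt(29) ≈ 36714.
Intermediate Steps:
sqrt(6233 + (6844 + 11312)) + O = sqrt(6233 + (6844 + 11312)) + 36558 = sqrt(6233 + 18156) + 36558 = sqrt(24389) + 36558 = 29*sqrt(29) + 36558 = 36558 + 29*sqrt(29)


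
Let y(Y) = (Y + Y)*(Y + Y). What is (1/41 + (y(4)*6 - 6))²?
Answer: 240219001/1681 ≈ 1.4290e+5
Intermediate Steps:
y(Y) = 4*Y² (y(Y) = (2*Y)*(2*Y) = 4*Y²)
(1/41 + (y(4)*6 - 6))² = (1/41 + ((4*4²)*6 - 6))² = (1/41 + ((4*16)*6 - 6))² = (1/41 + (64*6 - 6))² = (1/41 + (384 - 6))² = (1/41 + 378)² = (15499/41)² = 240219001/1681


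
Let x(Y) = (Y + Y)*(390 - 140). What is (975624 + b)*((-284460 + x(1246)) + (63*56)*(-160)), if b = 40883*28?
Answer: -479071427120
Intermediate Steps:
x(Y) = 500*Y (x(Y) = (2*Y)*250 = 500*Y)
b = 1144724
(975624 + b)*((-284460 + x(1246)) + (63*56)*(-160)) = (975624 + 1144724)*((-284460 + 500*1246) + (63*56)*(-160)) = 2120348*((-284460 + 623000) + 3528*(-160)) = 2120348*(338540 - 564480) = 2120348*(-225940) = -479071427120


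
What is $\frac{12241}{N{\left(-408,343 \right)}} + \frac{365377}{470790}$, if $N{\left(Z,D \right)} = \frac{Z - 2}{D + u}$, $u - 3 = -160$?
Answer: $- \frac{107175710797}{19302390} \approx -5552.5$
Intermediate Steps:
$u = -157$ ($u = 3 - 160 = -157$)
$N{\left(Z,D \right)} = \frac{-2 + Z}{-157 + D}$ ($N{\left(Z,D \right)} = \frac{Z - 2}{D - 157} = \frac{-2 + Z}{-157 + D}$)
$\frac{12241}{N{\left(-408,343 \right)}} + \frac{365377}{470790} = \frac{12241}{\frac{1}{-157 + 343} \left(-2 - 408\right)} + \frac{365377}{470790} = \frac{12241}{\frac{1}{186} \left(-410\right)} + 365377 \cdot \frac{1}{470790} = \frac{12241}{\frac{1}{186} \left(-410\right)} + \frac{365377}{470790} = \frac{12241}{- \frac{205}{93}} + \frac{365377}{470790} = 12241 \left(- \frac{93}{205}\right) + \frac{365377}{470790} = - \frac{1138413}{205} + \frac{365377}{470790} = - \frac{107175710797}{19302390}$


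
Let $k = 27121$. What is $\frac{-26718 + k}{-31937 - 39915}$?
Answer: $- \frac{403}{71852} \approx -0.0056088$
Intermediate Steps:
$\frac{-26718 + k}{-31937 - 39915} = \frac{-26718 + 27121}{-31937 - 39915} = \frac{403}{-71852} = 403 \left(- \frac{1}{71852}\right) = - \frac{403}{71852}$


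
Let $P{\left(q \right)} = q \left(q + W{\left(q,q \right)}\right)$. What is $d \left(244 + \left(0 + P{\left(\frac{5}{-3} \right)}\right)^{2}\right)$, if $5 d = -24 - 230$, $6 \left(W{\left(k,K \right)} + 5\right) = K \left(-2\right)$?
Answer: $- \frac{64389254}{3645} \approx -17665.0$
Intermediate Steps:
$W{\left(k,K \right)} = -5 - \frac{K}{3}$ ($W{\left(k,K \right)} = -5 + \frac{K \left(-2\right)}{6} = -5 + \frac{\left(-2\right) K}{6} = -5 - \frac{K}{3}$)
$P{\left(q \right)} = q \left(-5 + \frac{2 q}{3}\right)$ ($P{\left(q \right)} = q \left(q - \left(5 + \frac{q}{3}\right)\right) = q \left(-5 + \frac{2 q}{3}\right)$)
$d = - \frac{254}{5}$ ($d = \frac{-24 - 230}{5} = \frac{1}{5} \left(-254\right) = - \frac{254}{5} \approx -50.8$)
$d \left(244 + \left(0 + P{\left(\frac{5}{-3} \right)}\right)^{2}\right) = - \frac{254 \left(244 + \left(0 + \frac{\frac{5}{-3} \left(-15 + 2 \frac{5}{-3}\right)}{3}\right)^{2}\right)}{5} = - \frac{254 \left(244 + \left(0 + \frac{5 \left(- \frac{1}{3}\right) \left(-15 + 2 \cdot 5 \left(- \frac{1}{3}\right)\right)}{3}\right)^{2}\right)}{5} = - \frac{254 \left(244 + \left(0 + \frac{1}{3} \left(- \frac{5}{3}\right) \left(-15 + 2 \left(- \frac{5}{3}\right)\right)\right)^{2}\right)}{5} = - \frac{254 \left(244 + \left(0 + \frac{1}{3} \left(- \frac{5}{3}\right) \left(-15 - \frac{10}{3}\right)\right)^{2}\right)}{5} = - \frac{254 \left(244 + \left(0 + \frac{1}{3} \left(- \frac{5}{3}\right) \left(- \frac{55}{3}\right)\right)^{2}\right)}{5} = - \frac{254 \left(244 + \left(0 + \frac{275}{27}\right)^{2}\right)}{5} = - \frac{254 \left(244 + \left(\frac{275}{27}\right)^{2}\right)}{5} = - \frac{254 \left(244 + \frac{75625}{729}\right)}{5} = \left(- \frac{254}{5}\right) \frac{253501}{729} = - \frac{64389254}{3645}$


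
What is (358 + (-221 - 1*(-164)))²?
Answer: 90601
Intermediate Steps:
(358 + (-221 - 1*(-164)))² = (358 + (-221 + 164))² = (358 - 57)² = 301² = 90601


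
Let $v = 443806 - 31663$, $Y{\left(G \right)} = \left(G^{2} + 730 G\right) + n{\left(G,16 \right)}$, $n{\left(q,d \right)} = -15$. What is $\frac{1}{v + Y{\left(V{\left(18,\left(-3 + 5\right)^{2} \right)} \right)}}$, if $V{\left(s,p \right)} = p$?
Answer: $\frac{1}{415064} \approx 2.4093 \cdot 10^{-6}$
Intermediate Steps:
$Y{\left(G \right)} = -15 + G^{2} + 730 G$ ($Y{\left(G \right)} = \left(G^{2} + 730 G\right) - 15 = -15 + G^{2} + 730 G$)
$v = 412143$
$\frac{1}{v + Y{\left(V{\left(18,\left(-3 + 5\right)^{2} \right)} \right)}} = \frac{1}{412143 + \left(-15 + \left(\left(-3 + 5\right)^{2}\right)^{2} + 730 \left(-3 + 5\right)^{2}\right)} = \frac{1}{412143 + \left(-15 + \left(2^{2}\right)^{2} + 730 \cdot 2^{2}\right)} = \frac{1}{412143 + \left(-15 + 4^{2} + 730 \cdot 4\right)} = \frac{1}{412143 + \left(-15 + 16 + 2920\right)} = \frac{1}{412143 + 2921} = \frac{1}{415064}$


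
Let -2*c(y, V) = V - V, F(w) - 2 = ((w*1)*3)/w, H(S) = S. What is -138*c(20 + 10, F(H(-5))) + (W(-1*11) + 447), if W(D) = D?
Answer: 436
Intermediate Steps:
F(w) = 5 (F(w) = 2 + ((w*1)*3)/w = 2 + (w*3)/w = 2 + (3*w)/w = 2 + 3 = 5)
c(y, V) = 0 (c(y, V) = -(V - V)/2 = -½*0 = 0)
-138*c(20 + 10, F(H(-5))) + (W(-1*11) + 447) = -138*0 + (-1*11 + 447) = 0 + (-11 + 447) = 0 + 436 = 436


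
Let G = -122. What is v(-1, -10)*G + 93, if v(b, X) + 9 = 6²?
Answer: -3201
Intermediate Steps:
v(b, X) = 27 (v(b, X) = -9 + 6² = -9 + 36 = 27)
v(-1, -10)*G + 93 = 27*(-122) + 93 = -3294 + 93 = -3201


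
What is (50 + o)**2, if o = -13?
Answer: 1369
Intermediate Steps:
(50 + o)**2 = (50 - 13)**2 = 37**2 = 1369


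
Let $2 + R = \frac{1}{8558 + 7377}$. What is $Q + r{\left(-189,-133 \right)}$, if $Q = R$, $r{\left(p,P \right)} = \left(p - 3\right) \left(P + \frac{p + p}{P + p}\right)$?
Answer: $\frac{9275731653}{366505} \approx 25309.0$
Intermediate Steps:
$R = - \frac{31869}{15935}$ ($R = -2 + \frac{1}{8558 + 7377} = -2 + \frac{1}{15935} = - \frac{31869}{15935} \approx -1.9999$)
$r{\left(p,P \right)} = \left(-3 + p\right) \left(P + \frac{2 p}{P + p}\right)$
$Q = - \frac{31869}{15935} \approx -1.9999$
$Q + r{\left(-189,-133 \right)} = - \frac{31869}{15935} + \frac{\left(-6\right) \left(-189\right) - 3 \left(-133\right)^{2} + 2 \left(-189\right)^{2} - 133 \left(-189\right)^{2} - 189 \left(-133\right)^{2} - \left(-399\right) \left(-189\right)}{-133 - 189} = - \frac{31869}{15935} + \frac{1134 - 53067 + 2 \cdot 35721 - 4750893 - 3343221 - 75411}{-322} = - \frac{31869}{15935} - \frac{1134 - 53067 + 71442 - 4750893 - 3343221 - 75411}{322} = - \frac{31869}{15935} - - \frac{582144}{23} = - \frac{31869}{15935} + \frac{582144}{23} = \frac{9275731653}{366505}$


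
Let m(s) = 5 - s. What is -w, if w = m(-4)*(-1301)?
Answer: 11709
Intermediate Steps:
w = -11709 (w = (5 - 1*(-4))*(-1301) = (5 + 4)*(-1301) = 9*(-1301) = -11709)
-w = -1*(-11709) = 11709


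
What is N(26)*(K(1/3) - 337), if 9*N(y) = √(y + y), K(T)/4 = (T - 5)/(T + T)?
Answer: -730*√13/9 ≈ -292.45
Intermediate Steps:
K(T) = 2*(-5 + T)/T (K(T) = 4*((T - 5)/(T + T)) = 4*((-5 + T)/((2*T))) = 4*((-5 + T)*(1/(2*T))) = 4*((-5 + T)/(2*T)) = 2*(-5 + T)/T)
N(y) = √2*√y/9 (N(y) = √(y + y)/9 = √(2*y)/9 = (√2*√y)/9 = √2*√y/9)
N(26)*(K(1/3) - 337) = (√2*√26/9)*((2 - 10/(1/3)) - 337) = (2*√13/9)*((2 - 10/⅓) - 337) = (2*√13/9)*((2 - 10*3) - 337) = (2*√13/9)*((2 - 30) - 337) = (2*√13/9)*(-28 - 337) = (2*√13/9)*(-365) = -730*√13/9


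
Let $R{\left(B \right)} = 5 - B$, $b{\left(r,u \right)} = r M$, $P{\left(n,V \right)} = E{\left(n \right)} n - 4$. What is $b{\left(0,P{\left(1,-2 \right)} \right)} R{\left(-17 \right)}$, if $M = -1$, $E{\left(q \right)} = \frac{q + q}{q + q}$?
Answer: $0$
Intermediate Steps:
$E{\left(q \right)} = 1$ ($E{\left(q \right)} = \frac{2 q}{2 q} = 2 q \frac{1}{2 q} = 1$)
$P{\left(n,V \right)} = -4 + n$ ($P{\left(n,V \right)} = 1 n - 4 = n - 4 = -4 + n$)
$b{\left(r,u \right)} = - r$ ($b{\left(r,u \right)} = r \left(-1\right) = - r$)
$b{\left(0,P{\left(1,-2 \right)} \right)} R{\left(-17 \right)} = \left(-1\right) 0 \left(5 - -17\right) = 0 \left(5 + 17\right) = 0 \cdot 22 = 0$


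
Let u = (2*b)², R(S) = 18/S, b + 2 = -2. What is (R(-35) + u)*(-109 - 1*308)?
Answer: -926574/35 ≈ -26474.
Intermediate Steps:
b = -4 (b = -2 - 2 = -4)
u = 64 (u = (2*(-4))² = (-8)² = 64)
(R(-35) + u)*(-109 - 1*308) = (18/(-35) + 64)*(-109 - 1*308) = (18*(-1/35) + 64)*(-109 - 308) = (-18/35 + 64)*(-417) = (2222/35)*(-417) = -926574/35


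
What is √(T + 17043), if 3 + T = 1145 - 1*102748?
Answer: I*√84563 ≈ 290.8*I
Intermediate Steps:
T = -101606 (T = -3 + (1145 - 1*102748) = -3 + (1145 - 102748) = -3 - 101603 = -101606)
√(T + 17043) = √(-101606 + 17043) = √(-84563) = I*√84563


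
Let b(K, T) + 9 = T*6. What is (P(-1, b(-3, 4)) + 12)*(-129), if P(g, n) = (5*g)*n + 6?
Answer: 7353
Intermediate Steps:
b(K, T) = -9 + 6*T (b(K, T) = -9 + T*6 = -9 + 6*T)
P(g, n) = 6 + 5*g*n (P(g, n) = 5*g*n + 6 = 6 + 5*g*n)
(P(-1, b(-3, 4)) + 12)*(-129) = ((6 + 5*(-1)*(-9 + 6*4)) + 12)*(-129) = ((6 + 5*(-1)*(-9 + 24)) + 12)*(-129) = ((6 + 5*(-1)*15) + 12)*(-129) = ((6 - 75) + 12)*(-129) = (-69 + 12)*(-129) = -57*(-129) = 7353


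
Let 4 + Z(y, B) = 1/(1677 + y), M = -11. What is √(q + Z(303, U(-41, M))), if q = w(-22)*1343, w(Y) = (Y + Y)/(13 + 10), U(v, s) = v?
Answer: I*√148238135705/7590 ≈ 50.727*I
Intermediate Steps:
w(Y) = 2*Y/23 (w(Y) = (2*Y)/23 = (2*Y)*(1/23) = 2*Y/23)
Z(y, B) = -4 + 1/(1677 + y)
q = -59092/23 (q = ((2/23)*(-22))*1343 = -44/23*1343 = -59092/23 ≈ -2569.2)
√(q + Z(303, U(-41, M))) = √(-59092/23 + (-6707 - 4*303)/(1677 + 303)) = √(-59092/23 + (-6707 - 1212)/1980) = √(-59092/23 + (1/1980)*(-7919)) = √(-59092/23 - 7919/1980) = √(-117184297/45540) = I*√148238135705/7590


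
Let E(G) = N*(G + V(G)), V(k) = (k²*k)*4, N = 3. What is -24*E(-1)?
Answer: 360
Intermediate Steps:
V(k) = 4*k³ (V(k) = k³*4 = 4*k³)
E(G) = 3*G + 12*G³ (E(G) = 3*(G + 4*G³) = 3*G + 12*G³)
-24*E(-1) = -24*(3*(-1) + 12*(-1)³) = -24*(-3 + 12*(-1)) = -24*(-3 - 12) = -24*(-15) = 360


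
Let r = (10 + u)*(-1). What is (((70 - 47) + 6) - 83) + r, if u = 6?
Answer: -70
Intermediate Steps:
r = -16 (r = (10 + 6)*(-1) = 16*(-1) = -16)
(((70 - 47) + 6) - 83) + r = (((70 - 47) + 6) - 83) - 16 = ((23 + 6) - 83) - 16 = (29 - 83) - 16 = -54 - 16 = -70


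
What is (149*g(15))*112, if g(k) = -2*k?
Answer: -500640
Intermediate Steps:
(149*g(15))*112 = (149*(-2*15))*112 = (149*(-30))*112 = -4470*112 = -500640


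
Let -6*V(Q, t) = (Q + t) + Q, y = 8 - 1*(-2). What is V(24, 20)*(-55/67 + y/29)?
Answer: 31450/5829 ≈ 5.3954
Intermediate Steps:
y = 10 (y = 8 + 2 = 10)
V(Q, t) = -Q/3 - t/6 (V(Q, t) = -((Q + t) + Q)/6 = -(t + 2*Q)/6 = -Q/3 - t/6)
V(24, 20)*(-55/67 + y/29) = (-⅓*24 - ⅙*20)*(-55/67 + 10/29) = (-8 - 10/3)*(-55*1/67 + 10*(1/29)) = -34*(-55/67 + 10/29)/3 = -34/3*(-925/1943) = 31450/5829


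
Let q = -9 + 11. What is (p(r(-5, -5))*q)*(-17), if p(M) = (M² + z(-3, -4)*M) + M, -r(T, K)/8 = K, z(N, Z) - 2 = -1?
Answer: -57120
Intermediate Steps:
q = 2
z(N, Z) = 1 (z(N, Z) = 2 - 1 = 1)
r(T, K) = -8*K
p(M) = M² + 2*M (p(M) = (M² + 1*M) + M = (M² + M) + M = (M + M²) + M = M² + 2*M)
(p(r(-5, -5))*q)*(-17) = (((-8*(-5))*(2 - 8*(-5)))*2)*(-17) = ((40*(2 + 40))*2)*(-17) = ((40*42)*2)*(-17) = (1680*2)*(-17) = 3360*(-17) = -57120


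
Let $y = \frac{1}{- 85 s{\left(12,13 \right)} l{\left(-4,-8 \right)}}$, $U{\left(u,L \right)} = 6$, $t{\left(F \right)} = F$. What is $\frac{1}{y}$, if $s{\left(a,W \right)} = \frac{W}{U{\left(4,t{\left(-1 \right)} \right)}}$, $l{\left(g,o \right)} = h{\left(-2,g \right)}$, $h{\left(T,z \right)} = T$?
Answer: $\frac{1105}{3} \approx 368.33$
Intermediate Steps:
$l{\left(g,o \right)} = -2$
$s{\left(a,W \right)} = \frac{W}{6}$
$y = \frac{3}{1105}$ ($y = \frac{1}{- 85 \cdot \frac{1}{6} \cdot 13 \left(-2\right)} = \frac{1}{\left(-85\right) \frac{13}{6} \left(-2\right)} = \frac{1}{\left(- \frac{1105}{6}\right) \left(-2\right)} = \frac{1}{\frac{1105}{3}} = \frac{3}{1105} \approx 0.0027149$)
$\frac{1}{y} = \frac{1}{\frac{3}{1105}} = \frac{1105}{3}$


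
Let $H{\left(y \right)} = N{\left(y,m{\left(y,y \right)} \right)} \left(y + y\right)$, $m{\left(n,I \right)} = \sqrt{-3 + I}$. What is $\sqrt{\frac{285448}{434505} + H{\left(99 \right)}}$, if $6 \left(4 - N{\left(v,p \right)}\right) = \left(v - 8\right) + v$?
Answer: $\frac{i \sqrt{1034092762963710}}{434505} \approx 74.009 i$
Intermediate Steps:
$N{\left(v,p \right)} = \frac{16}{3} - \frac{v}{3}$ ($N{\left(v,p \right)} = 4 - \frac{\left(v - 8\right) + v}{6} = 4 - \frac{\left(-8 + v\right) + v}{6} = 4 - \frac{-8 + 2 v}{6} = 4 - \left(- \frac{4}{3} + \frac{v}{3}\right) = \frac{16}{3} - \frac{v}{3}$)
$H{\left(y \right)} = 2 y \left(\frac{16}{3} - \frac{y}{3}\right)$ ($H{\left(y \right)} = \left(\frac{16}{3} - \frac{y}{3}\right) \left(y + y\right) = \left(\frac{16}{3} - \frac{y}{3}\right) 2 y = 2 y \left(\frac{16}{3} - \frac{y}{3}\right)$)
$\sqrt{\frac{285448}{434505} + H{\left(99 \right)}} = \sqrt{\frac{285448}{434505} + \frac{2}{3} \cdot 99 \left(16 - 99\right)} = \sqrt{285448 \cdot \frac{1}{434505} + \frac{2}{3} \cdot 99 \left(16 - 99\right)} = \sqrt{\frac{285448}{434505} + \frac{2}{3} \cdot 99 \left(-83\right)} = \sqrt{\frac{285448}{434505} - 5478} = \sqrt{- \frac{2379932942}{434505}} = \frac{i \sqrt{1034092762963710}}{434505}$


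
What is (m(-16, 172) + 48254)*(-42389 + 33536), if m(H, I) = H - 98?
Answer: -426183420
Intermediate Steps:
m(H, I) = -98 + H
(m(-16, 172) + 48254)*(-42389 + 33536) = ((-98 - 16) + 48254)*(-42389 + 33536) = (-114 + 48254)*(-8853) = 48140*(-8853) = -426183420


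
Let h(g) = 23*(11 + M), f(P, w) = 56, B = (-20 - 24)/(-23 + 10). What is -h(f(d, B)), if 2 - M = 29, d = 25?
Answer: 368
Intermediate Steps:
B = 44/13 (B = -44/(-13) = -44*(-1/13) = 44/13 ≈ 3.3846)
M = -27 (M = 2 - 1*29 = 2 - 29 = -27)
h(g) = -368 (h(g) = 23*(11 - 27) = 23*(-16) = -368)
-h(f(d, B)) = -1*(-368) = 368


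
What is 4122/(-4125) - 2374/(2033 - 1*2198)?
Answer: 55228/4125 ≈ 13.389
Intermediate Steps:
4122/(-4125) - 2374/(2033 - 1*2198) = 4122*(-1/4125) - 2374/(2033 - 2198) = -1374/1375 - 2374/(-165) = -1374/1375 - 2374*(-1/165) = -1374/1375 + 2374/165 = 55228/4125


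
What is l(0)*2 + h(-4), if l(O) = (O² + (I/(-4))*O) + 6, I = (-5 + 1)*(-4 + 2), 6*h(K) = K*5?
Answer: 26/3 ≈ 8.6667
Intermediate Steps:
h(K) = 5*K/6 (h(K) = (K*5)/6 = (5*K)/6 = 5*K/6)
I = 8 (I = -4*(-2) = 8)
l(O) = 6 + O² - 2*O (l(O) = (O² + (8/(-4))*O) + 6 = (O² + (8*(-¼))*O) + 6 = (O² - 2*O) + 6 = 6 + O² - 2*O)
l(0)*2 + h(-4) = (6 + 0² - 2*0)*2 + (⅚)*(-4) = (6 + 0 + 0)*2 - 10/3 = 6*2 - 10/3 = 12 - 10/3 = 26/3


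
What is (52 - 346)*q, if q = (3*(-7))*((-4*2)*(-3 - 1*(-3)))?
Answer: 0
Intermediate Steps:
q = 0 (q = -(-168)*(-3 + 3) = -(-168)*0 = -21*0 = 0)
(52 - 346)*q = (52 - 346)*0 = -294*0 = 0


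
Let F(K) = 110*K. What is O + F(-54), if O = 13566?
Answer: 7626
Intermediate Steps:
O + F(-54) = 13566 + 110*(-54) = 13566 - 5940 = 7626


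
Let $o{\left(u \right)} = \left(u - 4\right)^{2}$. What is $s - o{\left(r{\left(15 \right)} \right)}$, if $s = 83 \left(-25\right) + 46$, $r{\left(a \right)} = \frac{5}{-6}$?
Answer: $- \frac{73885}{36} \approx -2052.4$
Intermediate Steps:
$r{\left(a \right)} = - \frac{5}{6}$ ($r{\left(a \right)} = 5 \left(- \frac{1}{6}\right) = - \frac{5}{6}$)
$o{\left(u \right)} = \left(-4 + u\right)^{2}$
$s = -2029$ ($s = -2075 + 46 = -2029$)
$s - o{\left(r{\left(15 \right)} \right)} = -2029 - \left(-4 - \frac{5}{6}\right)^{2} = -2029 - \left(- \frac{29}{6}\right)^{2} = -2029 - \frac{841}{36} = - \frac{73885}{36}$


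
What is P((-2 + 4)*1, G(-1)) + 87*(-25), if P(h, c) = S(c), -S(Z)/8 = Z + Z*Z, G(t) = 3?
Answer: -2271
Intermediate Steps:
S(Z) = -8*Z - 8*Z² (S(Z) = -8*(Z + Z*Z) = -8*(Z + Z²) = -8*Z - 8*Z²)
P(h, c) = -8*c*(1 + c)
P((-2 + 4)*1, G(-1)) + 87*(-25) = -8*3*(1 + 3) + 87*(-25) = -8*3*4 - 2175 = -96 - 2175 = -2271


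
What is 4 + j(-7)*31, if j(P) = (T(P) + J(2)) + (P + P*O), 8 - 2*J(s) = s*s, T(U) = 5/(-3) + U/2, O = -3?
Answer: 2039/6 ≈ 339.83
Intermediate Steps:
T(U) = -5/3 + U/2 (T(U) = 5*(-1/3) + U*(1/2) = -5/3 + U/2)
J(s) = 4 - s**2/2 (J(s) = 4 - s*s/2 = 4 - s**2/2)
j(P) = 1/3 - 3*P/2 (j(P) = ((-5/3 + P/2) + (4 - 1/2*2**2)) + (P + P*(-3)) = ((-5/3 + P/2) + (4 - 1/2*4)) + (P - 3*P) = ((-5/3 + P/2) + (4 - 2)) - 2*P = ((-5/3 + P/2) + 2) - 2*P = (1/3 + P/2) - 2*P = 1/3 - 3*P/2)
4 + j(-7)*31 = 4 + (1/3 - 3/2*(-7))*31 = 4 + (1/3 + 21/2)*31 = 4 + (65/6)*31 = 4 + 2015/6 = 2039/6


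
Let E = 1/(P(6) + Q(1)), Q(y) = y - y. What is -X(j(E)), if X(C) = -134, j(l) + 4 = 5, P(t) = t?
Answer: 134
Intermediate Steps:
Q(y) = 0
E = ⅙ (E = 1/(6 + 0) = 1/6 = ⅙ ≈ 0.16667)
j(l) = 1 (j(l) = -4 + 5 = 1)
-X(j(E)) = -1*(-134) = 134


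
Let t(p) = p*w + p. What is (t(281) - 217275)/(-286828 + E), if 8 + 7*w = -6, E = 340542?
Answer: -108778/26857 ≈ -4.0503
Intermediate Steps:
w = -2 (w = -8/7 + (⅐)*(-6) = -8/7 - 6/7 = -2)
t(p) = -p (t(p) = p*(-2) + p = -2*p + p = -p)
(t(281) - 217275)/(-286828 + E) = (-1*281 - 217275)/(-286828 + 340542) = (-281 - 217275)/53714 = -217556*1/53714 = -108778/26857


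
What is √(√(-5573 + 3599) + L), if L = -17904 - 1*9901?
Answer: √(-27805 + I*√1974) ≈ 0.133 + 166.75*I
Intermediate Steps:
L = -27805 (L = -17904 - 9901 = -27805)
√(√(-5573 + 3599) + L) = √(√(-5573 + 3599) - 27805) = √(√(-1974) - 27805) = √(I*√1974 - 27805) = √(-27805 + I*√1974)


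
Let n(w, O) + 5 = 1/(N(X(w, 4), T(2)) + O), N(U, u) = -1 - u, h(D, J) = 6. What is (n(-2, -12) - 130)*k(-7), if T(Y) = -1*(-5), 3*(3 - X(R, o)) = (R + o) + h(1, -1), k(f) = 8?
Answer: -9724/9 ≈ -1080.4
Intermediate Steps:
X(R, o) = 1 - R/3 - o/3 (X(R, o) = 3 - ((R + o) + 6)/3 = 3 - (6 + R + o)/3 = 3 + (-2 - R/3 - o/3) = 1 - R/3 - o/3)
T(Y) = 5
n(w, O) = -5 + 1/(-6 + O) (n(w, O) = -5 + 1/((-1 - 1*5) + O) = -5 + 1/((-1 - 5) + O) = -5 + 1/(-6 + O))
(n(-2, -12) - 130)*k(-7) = ((31 - 5*(-12))/(-6 - 12) - 130)*8 = ((31 + 60)/(-18) - 130)*8 = (-1/18*91 - 130)*8 = (-91/18 - 130)*8 = -2431/18*8 = -9724/9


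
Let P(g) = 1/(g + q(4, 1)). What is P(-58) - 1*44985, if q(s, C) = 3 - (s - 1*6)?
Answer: -2384206/53 ≈ -44985.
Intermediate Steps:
q(s, C) = 9 - s (q(s, C) = 3 - (s - 6) = 3 - (-6 + s) = 3 + (6 - s) = 9 - s)
P(g) = 1/(5 + g) (P(g) = 1/(g + (9 - 1*4)) = 1/(g + (9 - 4)) = 1/(g + 5) = 1/(5 + g))
P(-58) - 1*44985 = 1/(5 - 58) - 1*44985 = 1/(-53) - 44985 = -1/53 - 44985 = -2384206/53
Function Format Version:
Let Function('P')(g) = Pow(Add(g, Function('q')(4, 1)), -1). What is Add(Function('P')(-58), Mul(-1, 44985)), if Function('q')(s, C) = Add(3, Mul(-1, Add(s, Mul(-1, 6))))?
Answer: Rational(-2384206, 53) ≈ -44985.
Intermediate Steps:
Function('q')(s, C) = Add(9, Mul(-1, s)) (Function('q')(s, C) = Add(3, Mul(-1, Add(s, -6))) = Add(3, Mul(-1, Add(-6, s))) = Add(3, Add(6, Mul(-1, s))) = Add(9, Mul(-1, s)))
Function('P')(g) = Pow(Add(5, g), -1) (Function('P')(g) = Pow(Add(g, Add(9, Mul(-1, 4))), -1) = Pow(Add(g, Add(9, -4)), -1) = Pow(Add(g, 5), -1) = Pow(Add(5, g), -1))
Add(Function('P')(-58), Mul(-1, 44985)) = Add(Pow(Add(5, -58), -1), Mul(-1, 44985)) = Add(Pow(-53, -1), -44985) = Add(Rational(-1, 53), -44985) = Rational(-2384206, 53)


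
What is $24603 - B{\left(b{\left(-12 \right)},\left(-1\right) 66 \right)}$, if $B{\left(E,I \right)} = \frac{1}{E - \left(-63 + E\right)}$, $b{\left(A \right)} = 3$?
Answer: $\frac{1549988}{63} \approx 24603.0$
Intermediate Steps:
$B{\left(E,I \right)} = \frac{1}{63}$
$24603 - B{\left(b{\left(-12 \right)},\left(-1\right) 66 \right)} = 24603 - \frac{1}{63} = \frac{1549988}{63}$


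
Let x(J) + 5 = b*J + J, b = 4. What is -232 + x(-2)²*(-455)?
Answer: -102607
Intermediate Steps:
x(J) = -5 + 5*J (x(J) = -5 + (4*J + J) = -5 + 5*J)
-232 + x(-2)²*(-455) = -232 + (-5 + 5*(-2))²*(-455) = -232 + (-5 - 10)²*(-455) = -232 + (-15)²*(-455) = -232 + 225*(-455) = -232 - 102375 = -102607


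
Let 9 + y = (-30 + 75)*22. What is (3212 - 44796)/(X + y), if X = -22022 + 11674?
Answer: 41584/9367 ≈ 4.4394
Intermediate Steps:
y = 981 (y = -9 + (-30 + 75)*22 = -9 + 45*22 = -9 + 990 = 981)
X = -10348
(3212 - 44796)/(X + y) = (3212 - 44796)/(-10348 + 981) = -41584/(-9367) = -41584*(-1/9367) = 41584/9367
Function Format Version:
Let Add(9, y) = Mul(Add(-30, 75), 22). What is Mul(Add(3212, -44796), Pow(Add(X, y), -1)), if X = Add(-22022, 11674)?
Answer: Rational(41584, 9367) ≈ 4.4394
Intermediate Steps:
y = 981 (y = Add(-9, Mul(Add(-30, 75), 22)) = Add(-9, Mul(45, 22)) = Add(-9, 990) = 981)
X = -10348
Mul(Add(3212, -44796), Pow(Add(X, y), -1)) = Mul(Add(3212, -44796), Pow(Add(-10348, 981), -1)) = Mul(-41584, Pow(-9367, -1)) = Mul(-41584, Rational(-1, 9367)) = Rational(41584, 9367)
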